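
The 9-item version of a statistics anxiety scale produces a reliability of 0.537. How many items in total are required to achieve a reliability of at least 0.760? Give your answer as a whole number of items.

Invert Spearman-Brown to solve for n:
n = r*(1 − r) / [ r (1 − r*) ]
n = 0.760 × (1 − 0.537) / [ 0.537 × (1 − 0.760) ]
  = 0.351880 / 0.128880 = 2.7303
2.7303 × 9 = 24.57 → 25 items

25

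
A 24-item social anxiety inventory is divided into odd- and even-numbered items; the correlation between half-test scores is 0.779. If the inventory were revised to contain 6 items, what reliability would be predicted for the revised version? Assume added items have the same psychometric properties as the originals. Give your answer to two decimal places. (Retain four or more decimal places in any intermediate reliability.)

0.64

Spearman-Brown correction (n = 2): r_full = 2·0.779/(1 + 0.779) = 0.8758
Length factor from 24 to 6 items: n = 6/24 = 0.2500
r_new = n·r_full / (1 + (n − 1)·r_full) = 0.2190 / 0.3431 ≈ 0.6383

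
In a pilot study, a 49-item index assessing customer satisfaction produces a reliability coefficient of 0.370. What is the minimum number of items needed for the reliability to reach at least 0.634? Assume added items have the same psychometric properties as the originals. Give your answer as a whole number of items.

Invert Spearman-Brown to solve for n:
n = r_target (1 − r_old) / [ r_old (1 − r_target) ]
n = 0.634 × (1 − 0.370) / [ 0.370 × (1 − 0.634) ]
n = 0.399420 / 0.135420 ≈ 2.9495
2.9495 × 49 = 144.53 → 145 items

145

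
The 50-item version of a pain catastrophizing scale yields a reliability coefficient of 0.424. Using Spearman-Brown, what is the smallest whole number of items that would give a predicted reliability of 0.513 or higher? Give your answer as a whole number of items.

72

Invert Spearman-Brown to solve for n:
n = r_target (1 − r_old) / [ r_old (1 − r_target) ]
n = [0.513 × 0.576] / [0.424 × 0.487]
  = 0.295488 / 0.206488 = 1.4310
Items needed = n × 50 = 1.4310 × 50 ≈ 71.55 → round up to 72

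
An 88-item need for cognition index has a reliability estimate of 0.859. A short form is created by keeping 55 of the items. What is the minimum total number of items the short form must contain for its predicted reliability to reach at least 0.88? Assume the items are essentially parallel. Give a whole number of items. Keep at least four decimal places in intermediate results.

First, r for the 55-item form: n = 55/88 = 0.6250, so r_55 = 0.6250·0.859/(1 + (0.6250 − 1)·0.859) = 0.7920
Length factor from the short form to reach 0.88: n' = 0.88(1 − 0.7920) / [0.7920(1 − 0.88)] ≈ 1.9259
Total items = 1.9259 × 55 = 105.92, rounded up to 106.

106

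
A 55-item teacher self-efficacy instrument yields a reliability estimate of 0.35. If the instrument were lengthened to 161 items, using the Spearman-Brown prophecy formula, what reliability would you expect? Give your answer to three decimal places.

0.612

n = 161/55 = 2.9273
Spearman-Brown: r_new = n·r / (1 + (n − 1)·r)
r_new = 2.9273·0.35 / [1 + (2.9273 − 1)·0.35]
     = 1.0246 / 1.6746 = 0.6118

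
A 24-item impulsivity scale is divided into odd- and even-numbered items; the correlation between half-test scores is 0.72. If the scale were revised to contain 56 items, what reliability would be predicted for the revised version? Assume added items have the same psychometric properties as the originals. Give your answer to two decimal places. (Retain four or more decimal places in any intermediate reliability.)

0.92

First correct the split-half correlation to full-test reliability: r_full = 2 × 0.72 / (1 + 0.72) ≈ 0.8372
Then adjust to 56 items: n = 56/24 = 2.3333
r_new = n·r_full / (1 + (n − 1)·r_full) = 1.9534 / 2.1162 ≈ 0.9231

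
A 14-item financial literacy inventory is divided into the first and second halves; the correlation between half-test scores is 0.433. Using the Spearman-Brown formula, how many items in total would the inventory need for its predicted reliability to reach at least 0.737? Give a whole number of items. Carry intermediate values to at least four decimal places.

Corrected full-test reliability: r_full = 2 × 0.433 / (1 + 0.433) ≈ 0.6043
n = r_tgt(1 − r_full) / [r_full(1 − r_tgt)] = 0.737 × 0.3957 / (0.6043 × 0.263) ≈ 1.8350
Items = 1.8350 × 14 ≈ 25.69 → 26

26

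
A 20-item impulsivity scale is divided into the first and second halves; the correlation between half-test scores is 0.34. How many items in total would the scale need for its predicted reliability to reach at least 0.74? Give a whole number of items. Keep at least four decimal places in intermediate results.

Corrected full-test reliability: r_full = 2 × 0.34 / (1 + 0.34) ≈ 0.5075
n = r_tgt(1 − r_full) / [r_full(1 − r_tgt)] = 0.74 × 0.4925 / (0.5075 × 0.26) ≈ 2.7620
Items = 2.7620 × 20 ≈ 55.24 → 56

56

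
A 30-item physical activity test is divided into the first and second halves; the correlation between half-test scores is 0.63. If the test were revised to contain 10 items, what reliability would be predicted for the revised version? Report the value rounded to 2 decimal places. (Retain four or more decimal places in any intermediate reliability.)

Spearman-Brown correction (n = 2): r_full = 2·0.63/(1 + 0.63) = 0.7730
Length factor from 30 to 10 items: n = 10/30 = 0.3333
r_new = n·r_full / (1 + (n − 1)·r_full) = 0.2576 / 0.4846 ≈ 0.5316

0.53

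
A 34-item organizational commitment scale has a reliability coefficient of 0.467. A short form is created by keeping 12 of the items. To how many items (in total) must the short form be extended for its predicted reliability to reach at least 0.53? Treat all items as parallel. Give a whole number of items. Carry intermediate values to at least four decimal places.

Short-form reliability: n = 12/34 = 0.3529; r_12 = n·r/(1+(n−1)r) ≈ 0.2362
Then solve for n' with r_old = 0.2362, r_target = 0.53: n' = 0.53(1 − 0.2362)/[0.2362(1 − 0.53)] = 3.6465
Items = 3.6465 × 12 ≈ 43.76 → 44

44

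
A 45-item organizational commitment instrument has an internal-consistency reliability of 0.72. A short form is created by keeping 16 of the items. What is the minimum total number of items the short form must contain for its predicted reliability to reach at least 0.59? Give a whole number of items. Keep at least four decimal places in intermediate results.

First, r for the 16-item form: n = 16/45 = 0.3556, so r_16 = 0.3556·0.72/(1 + (0.3556 − 1)·0.72) = 0.4776
Length factor from the short form to reach 0.59: n' = 0.59(1 − 0.4776) / [0.4776(1 − 0.59)] ≈ 1.5740
Total items = 1.5740 × 16 = 25.18, rounded up to 26.

26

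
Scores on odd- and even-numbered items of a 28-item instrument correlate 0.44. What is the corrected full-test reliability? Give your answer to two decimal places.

0.61

Each half is half the length of the full test, so the full test is n = 2 times a half.
r_full = 2r_hh / (1 + r_hh) = 2 × 0.44 / (1 + 0.44)
       = 0.8800 / 1.4400 = 0.6111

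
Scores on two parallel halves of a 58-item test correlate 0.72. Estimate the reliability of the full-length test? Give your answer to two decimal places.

The full test is twice the length of either half (n = 2).
r_full = 2r_hh / (1 + r_hh) = 2 × 0.72 / (1 + 0.72)
       = 1.4400 / 1.7200 = 0.8372

0.84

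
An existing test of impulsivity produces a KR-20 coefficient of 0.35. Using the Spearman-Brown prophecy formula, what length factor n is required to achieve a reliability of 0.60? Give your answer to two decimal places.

Rearranging the Spearman-Brown formula for n,
n = r_target (1 − r_old) / [ r_old (1 − r_target) ]
n = 0.60(1 − 0.35) / [0.35(1 − 0.60)]
n = 0.3900 / 0.1400 ≈ 2.7857

2.79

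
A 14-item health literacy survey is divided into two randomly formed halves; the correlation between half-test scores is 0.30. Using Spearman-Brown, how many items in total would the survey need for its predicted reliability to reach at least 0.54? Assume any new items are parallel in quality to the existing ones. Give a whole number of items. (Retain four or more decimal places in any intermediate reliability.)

20

r_full = 2(0.30)/(1 + 0.30) = 0.4615
n = r_tgt(1 − r_full) / [r_full(1 − r_tgt)] = 0.54 × 0.5385 / (0.4615 × 0.46) ≈ 1.3698
Items = 1.3698 × 14 ≈ 19.18 → 20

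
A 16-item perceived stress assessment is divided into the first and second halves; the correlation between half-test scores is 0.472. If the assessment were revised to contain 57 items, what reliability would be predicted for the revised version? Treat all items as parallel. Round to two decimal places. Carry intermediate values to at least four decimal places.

Spearman-Brown correction (n = 2): r_full = 2·0.472/(1 + 0.472) = 0.6413
Then adjust to 57 items: n = 57/16 = 3.5625
r_new = n·r_full / (1 + (n − 1)·r_full) = 2.2846 / 2.6433 ≈ 0.8643

0.86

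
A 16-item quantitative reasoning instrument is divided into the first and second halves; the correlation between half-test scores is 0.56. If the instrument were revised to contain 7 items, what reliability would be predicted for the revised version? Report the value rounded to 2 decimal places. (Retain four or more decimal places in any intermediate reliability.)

0.53

Full-test reliability from the split-half r: r_full = 2(0.56)/(1 + 0.56) = 0.7179
Length factor from 16 to 7 items: n = 7/16 = 0.4375
r_new = n·r_full / (1 + (n − 1)·r_full) = 0.3141 / 0.5962 ≈ 0.5268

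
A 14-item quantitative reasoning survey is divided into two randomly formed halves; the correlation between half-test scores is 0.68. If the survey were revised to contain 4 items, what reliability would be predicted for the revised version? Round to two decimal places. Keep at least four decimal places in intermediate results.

0.55

Full-test reliability from the split-half r: r_full = 2(0.68)/(1 + 0.68) = 0.8095
Then adjust to 4 items: n = 4/14 = 0.2857
r_new = n·r_full / (1 + (n − 1)·r_full) = 0.2313 / 0.4218 ≈ 0.5484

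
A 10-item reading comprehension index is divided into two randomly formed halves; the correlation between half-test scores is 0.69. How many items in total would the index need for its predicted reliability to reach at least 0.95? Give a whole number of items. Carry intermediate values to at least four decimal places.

r_full = 2(0.69)/(1 + 0.69) = 0.8166
n = r_tgt(1 − r_full) / [r_full(1 − r_tgt)] = 0.95 × 0.1834 / (0.8166 × 0.05) ≈ 4.2672
Required items = 4.2672 × 10 = 42.67, so 43 items.

43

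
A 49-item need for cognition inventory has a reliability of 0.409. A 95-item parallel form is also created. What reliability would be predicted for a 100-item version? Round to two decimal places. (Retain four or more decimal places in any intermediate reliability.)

0.59

Only the ratio of lengths matters: n = 100/49 = 2.0408
r_{100} = n·r / (1 + (n − 1)·r) = 0.8347 / 1.4257 ≈ 0.5855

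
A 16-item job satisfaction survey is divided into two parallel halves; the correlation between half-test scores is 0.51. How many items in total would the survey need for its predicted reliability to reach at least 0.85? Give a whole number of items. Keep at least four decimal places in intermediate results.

44

r_full = 2(0.51)/(1 + 0.51) = 0.6755
Solve Spearman-Brown for n: n = 0.85(1 − 0.6755) / [0.6755(1 − 0.85)] = 2.7222
Items = 2.7222 × 16 ≈ 43.56 → 44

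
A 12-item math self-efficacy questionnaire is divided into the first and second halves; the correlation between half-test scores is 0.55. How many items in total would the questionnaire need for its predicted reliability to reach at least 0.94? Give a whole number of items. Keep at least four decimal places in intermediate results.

77

Corrected full-test reliability: r_full = 2 × 0.55 / (1 + 0.55) ≈ 0.7097
Solve Spearman-Brown for n: n = 0.94(1 − 0.7097) / [0.7097(1 − 0.94)] = 6.4084
Required items = 6.4084 × 12 = 76.90, so 77 items.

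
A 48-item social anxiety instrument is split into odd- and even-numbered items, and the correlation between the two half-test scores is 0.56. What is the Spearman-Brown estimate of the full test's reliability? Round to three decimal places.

Apply the Spearman-Brown correction with n = 2:
r_full = 2r_hh / (1 + r_hh) = 2 × 0.56 / (1 + 0.56)
       = 1.1200 / 1.5600 = 0.7179

0.718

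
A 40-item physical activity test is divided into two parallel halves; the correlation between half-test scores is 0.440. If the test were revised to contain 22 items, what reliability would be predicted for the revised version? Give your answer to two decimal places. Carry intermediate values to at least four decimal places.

0.46

Spearman-Brown correction (n = 2): r_full = 2·0.440/(1 + 0.440) = 0.6111
Then adjust to 22 items: n = 22/40 = 0.5500
r_new = n·r_full / (1 + (n − 1)·r_full) = 0.3361 / 0.7250 ≈ 0.4636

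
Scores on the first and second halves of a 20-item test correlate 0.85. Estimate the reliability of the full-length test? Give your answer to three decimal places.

0.919

r_full = 2(0.85) / (1 + 0.85)
r_full = 1.7000 / 1.8500 ≈ 0.9189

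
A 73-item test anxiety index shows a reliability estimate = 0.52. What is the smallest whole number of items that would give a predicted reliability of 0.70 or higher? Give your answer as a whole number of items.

n = 0.70(1 − 0.52) / [0.52(1 − 0.70)]
n = 0.3360 / 0.1560 ≈ 2.1538
So the test needs 2.1538 × 73 ≈ 157.23 items; rounding up, 158.

158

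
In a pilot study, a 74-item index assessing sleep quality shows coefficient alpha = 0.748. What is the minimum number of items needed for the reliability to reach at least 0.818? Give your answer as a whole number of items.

113

Rearranging the Spearman-Brown formula for n,
n = r*(1 − r) / [ r (1 − r*) ]
n = 0.818 × (1 − 0.748) / [ 0.748 × (1 − 0.818) ]
n = 0.206136 / 0.136136 ≈ 1.5142
So the test needs 1.5142 × 74 ≈ 112.05 items; rounding up, 113.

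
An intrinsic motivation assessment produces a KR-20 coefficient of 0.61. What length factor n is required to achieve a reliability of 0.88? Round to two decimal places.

4.69

Rearranging the Spearman-Brown formula for n,
n = r*(1 − r) / [ r (1 − r*) ]
n = [0.88 × 0.39] / [0.61 × 0.12]
  = 0.3432 / 0.0732 = 4.6885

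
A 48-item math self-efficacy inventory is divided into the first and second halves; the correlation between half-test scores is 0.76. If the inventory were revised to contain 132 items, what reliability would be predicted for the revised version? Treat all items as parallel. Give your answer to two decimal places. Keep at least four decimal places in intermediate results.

Full-test reliability from the split-half r: r_full = 2(0.76)/(1 + 0.76) = 0.8636
Then adjust to 132 items: n = 132/48 = 2.7500
r_new = n·r_full / (1 + (n − 1)·r_full) = 2.3749 / 2.5113 ≈ 0.9457

0.95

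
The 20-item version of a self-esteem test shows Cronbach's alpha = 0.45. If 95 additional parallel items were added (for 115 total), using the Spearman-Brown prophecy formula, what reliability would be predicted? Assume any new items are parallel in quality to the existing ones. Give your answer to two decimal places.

0.82

n = 115/20 = 5.75
Apply the Spearman-Brown prophecy formula, r' = nr / [1 + (n − 1)r]:
r_new = (5.75 × 0.45) / (1 + (5.75 − 1) × 0.45)
r_new = 2.5875 / 3.1375 ≈ 0.8247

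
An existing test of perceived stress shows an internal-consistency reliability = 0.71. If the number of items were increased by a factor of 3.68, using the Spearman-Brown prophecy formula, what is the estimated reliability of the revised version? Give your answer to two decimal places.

0.90

r_new = 3.68·0.71 / [1 + (3.68 − 1)·0.71]
r_new = 2.6128 / 2.9028 ≈ 0.9001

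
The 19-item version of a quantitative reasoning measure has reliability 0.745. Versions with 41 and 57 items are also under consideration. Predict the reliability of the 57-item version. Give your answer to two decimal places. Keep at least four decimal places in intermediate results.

0.90

Only the ratio of lengths matters: n = 57/19 = 3.0000
r_{57} = n·r / (1 + (n − 1)·r) = 2.2350 / 2.4900 ≈ 0.8976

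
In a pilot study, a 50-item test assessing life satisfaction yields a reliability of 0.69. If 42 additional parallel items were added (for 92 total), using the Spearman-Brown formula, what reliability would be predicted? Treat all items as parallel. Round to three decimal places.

0.804

The new length is 92/50 = 1.84 times the old.
By Spearman-Brown, r_new = n r / (1 + (n − 1) r).
r_new = 1.84·0.69 / [1 + (1.84 − 1)·0.69]
     = 1.2696 / 1.5796 = 0.8037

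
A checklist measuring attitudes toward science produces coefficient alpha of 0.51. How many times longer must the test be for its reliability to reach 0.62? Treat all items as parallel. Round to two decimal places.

Spearman-Brown solved for the length factor n:
n = r_target (1 − r_old) / [ r_old (1 − r_target) ]
n = 0.62 × (1 − 0.51) / [ 0.51 × (1 − 0.62) ]
  = 0.3038 / 0.1938 = 1.5676

1.57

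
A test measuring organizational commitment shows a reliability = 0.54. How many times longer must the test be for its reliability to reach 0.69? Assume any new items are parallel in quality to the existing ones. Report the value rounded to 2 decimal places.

1.90

n = [0.69 × 0.46] / [0.54 × 0.31]
n = 0.3174 / 0.1674 ≈ 1.8961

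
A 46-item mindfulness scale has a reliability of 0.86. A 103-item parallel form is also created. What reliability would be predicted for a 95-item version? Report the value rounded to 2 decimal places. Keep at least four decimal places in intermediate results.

The 103-item form is not needed; work directly from the 46-item form with n = 95/46 = 2.0652.
r_{95} = n·r / (1 + (n − 1)·r) = 1.7761 / 1.9161 ≈ 0.9269

0.93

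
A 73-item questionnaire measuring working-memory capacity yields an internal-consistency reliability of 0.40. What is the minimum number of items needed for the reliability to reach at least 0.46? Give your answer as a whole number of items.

94

Rearranging the Spearman-Brown formula for n,
n = r*(1 − r) / [ r (1 − r*) ]
n = 0.46(1 − 0.40) / [0.40(1 − 0.46)]
  = 0.2760 / 0.2160 = 1.2778
1.2778 × 73 = 93.28 → 94 items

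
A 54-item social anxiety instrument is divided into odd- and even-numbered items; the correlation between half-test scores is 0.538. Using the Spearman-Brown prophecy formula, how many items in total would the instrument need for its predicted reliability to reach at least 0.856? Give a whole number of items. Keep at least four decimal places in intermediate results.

Corrected full-test reliability: r_full = 2 × 0.538 / (1 + 0.538) ≈ 0.6996
n = r_tgt(1 − r_full) / [r_full(1 − r_tgt)] = 0.856 × 0.3004 / (0.6996 × 0.144) ≈ 2.5525
Required items = 2.5525 × 54 = 137.84, so 138 items.

138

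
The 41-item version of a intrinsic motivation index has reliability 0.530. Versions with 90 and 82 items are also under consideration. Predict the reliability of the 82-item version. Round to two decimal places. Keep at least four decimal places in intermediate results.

Only the ratio of lengths matters: n = 82/41 = 2.0000
r_{82} = n·r / (1 + (n − 1)·r) = 1.0600 / 1.5300 ≈ 0.6928

0.69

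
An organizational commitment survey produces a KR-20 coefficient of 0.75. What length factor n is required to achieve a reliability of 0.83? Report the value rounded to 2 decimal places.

1.63

Spearman-Brown solved for the length factor n:
n = r_target (1 − r_old) / [ r_old (1 − r_target) ]
n = 0.83(1 − 0.75) / [0.75(1 − 0.83)]
n = 0.2075 / 0.1275 ≈ 1.6275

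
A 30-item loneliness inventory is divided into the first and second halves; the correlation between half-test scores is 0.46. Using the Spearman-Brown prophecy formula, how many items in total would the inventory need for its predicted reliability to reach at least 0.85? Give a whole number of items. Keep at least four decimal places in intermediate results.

Corrected full-test reliability: r_full = 2 × 0.46 / (1 + 0.46) ≈ 0.6301
n = r_tgt(1 − r_full) / [r_full(1 − r_tgt)] = 0.85 × 0.3699 / (0.6301 × 0.15) ≈ 3.3266
Items = 3.3266 × 30 ≈ 99.80 → 100

100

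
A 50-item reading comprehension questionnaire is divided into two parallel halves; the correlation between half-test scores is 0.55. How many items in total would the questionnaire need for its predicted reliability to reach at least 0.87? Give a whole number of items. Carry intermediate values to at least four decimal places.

137

r_full = 2(0.55)/(1 + 0.55) = 0.7097
Solve Spearman-Brown for n: n = 0.87(1 − 0.7097) / [0.7097(1 − 0.87)] = 2.7375
Items = 2.7375 × 50 ≈ 136.88 → 137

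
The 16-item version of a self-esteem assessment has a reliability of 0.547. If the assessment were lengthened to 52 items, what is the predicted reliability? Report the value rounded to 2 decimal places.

n = 52/16 = 3.25
Apply the Spearman-Brown prophecy formula, r' = nr / [1 + (n − 1)r]:
r_new = 3.25·0.547 / [1 + (3.25 − 1)·0.547]
r_new = 1.7778 / 2.2308 ≈ 0.7969

0.80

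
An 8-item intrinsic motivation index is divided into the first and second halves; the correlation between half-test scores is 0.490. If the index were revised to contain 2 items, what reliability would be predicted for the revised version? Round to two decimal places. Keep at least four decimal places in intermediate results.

First correct the split-half correlation to full-test reliability: r_full = 2 × 0.490 / (1 + 0.490) ≈ 0.6577
Then adjust to 2 items: n = 2/8 = 0.2500
r_new = n·r_full / (1 + (n − 1)·r_full) = 0.1644 / 0.5067 ≈ 0.3245

0.32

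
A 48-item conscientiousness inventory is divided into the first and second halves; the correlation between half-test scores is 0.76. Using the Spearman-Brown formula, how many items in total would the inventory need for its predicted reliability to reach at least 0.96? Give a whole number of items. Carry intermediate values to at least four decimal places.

Corrected full-test reliability: r_full = 2 × 0.76 / (1 + 0.76) ≈ 0.8636
n = r_tgt(1 − r_full) / [r_full(1 − r_tgt)] = 0.96 × 0.1364 / (0.8636 × 0.04) ≈ 3.7906
Required items = 3.7906 × 48 = 181.95, so 182 items.

182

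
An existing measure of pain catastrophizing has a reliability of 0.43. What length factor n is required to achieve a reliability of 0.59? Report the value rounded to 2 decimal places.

n = [0.59 × 0.57] / [0.43 × 0.41]
n = 0.3363 / 0.1763 ≈ 1.9075

1.91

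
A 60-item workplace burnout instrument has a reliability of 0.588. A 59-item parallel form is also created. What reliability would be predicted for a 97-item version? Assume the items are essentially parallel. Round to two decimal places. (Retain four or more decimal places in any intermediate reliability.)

Only the ratio of lengths matters: n = 97/60 = 1.6167
r_{97} = n·r / (1 + (n − 1)·r) = 0.9506 / 1.3626 ≈ 0.6976

0.70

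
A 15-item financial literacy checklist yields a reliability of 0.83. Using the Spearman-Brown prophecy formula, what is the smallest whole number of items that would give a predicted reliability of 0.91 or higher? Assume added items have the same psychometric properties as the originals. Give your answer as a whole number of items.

n = 0.91(1 − 0.83) / [0.83(1 − 0.91)]
n = 0.1547 / 0.0747 ≈ 2.0710
Items needed = n × 15 = 2.0710 × 15 ≈ 31.07 → round up to 32

32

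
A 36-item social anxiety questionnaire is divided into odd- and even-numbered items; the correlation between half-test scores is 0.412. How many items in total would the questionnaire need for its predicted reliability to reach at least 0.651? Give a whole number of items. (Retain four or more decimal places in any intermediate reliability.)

r_full = 2(0.412)/(1 + 0.412) = 0.5836
Solve Spearman-Brown for n: n = 0.651(1 − 0.5836) / [0.5836(1 − 0.651)] = 1.3309
Required items = 1.3309 × 36 = 47.91, so 48 items.

48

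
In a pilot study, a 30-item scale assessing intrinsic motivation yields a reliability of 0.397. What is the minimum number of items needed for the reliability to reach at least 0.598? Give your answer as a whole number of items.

Rearranging the Spearman-Brown formula for n,
n = r*(1 − r) / [ r (1 − r*) ]
n = 0.598(1 − 0.397) / [0.397(1 − 0.598)]
n = 0.360594 / 0.159594 ≈ 2.2594
Items needed = n × 30 = 2.2594 × 30 ≈ 67.78 → round up to 68

68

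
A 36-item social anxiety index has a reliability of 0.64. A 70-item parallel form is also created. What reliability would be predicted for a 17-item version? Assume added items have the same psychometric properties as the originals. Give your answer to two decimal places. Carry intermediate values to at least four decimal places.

Only the ratio of lengths matters: n = 17/36 = 0.4722
r_{17} = n·r / (1 + (n − 1)·r) = 0.3022 / 0.6622 ≈ 0.4564

0.46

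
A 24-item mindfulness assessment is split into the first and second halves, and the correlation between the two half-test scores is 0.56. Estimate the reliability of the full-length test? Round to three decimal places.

0.718

r_full = 2(0.56) / (1 + 0.56)
r_full = 1.1200 / 1.5600 ≈ 0.7179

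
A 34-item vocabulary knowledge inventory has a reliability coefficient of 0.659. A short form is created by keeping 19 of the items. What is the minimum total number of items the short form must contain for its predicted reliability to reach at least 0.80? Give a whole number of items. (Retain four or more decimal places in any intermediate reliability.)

71

Short-form reliability: n = 19/34 = 0.5588; r_19 = n·r/(1+(n−1)r) ≈ 0.5192
Then solve for n' with r_old = 0.5192, r_target = 0.80: n' = 0.80(1 − 0.5192)/[0.5192(1 − 0.80)] = 3.7042
Total items = 3.7042 × 19 = 70.38, rounded up to 71.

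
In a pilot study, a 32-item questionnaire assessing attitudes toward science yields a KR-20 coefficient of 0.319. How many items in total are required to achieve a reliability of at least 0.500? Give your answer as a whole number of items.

69

n = 0.500(1 − 0.319) / [0.319(1 − 0.500)]
  = 0.340500 / 0.159500 = 2.1348
2.1348 × 32 = 68.31 → 69 items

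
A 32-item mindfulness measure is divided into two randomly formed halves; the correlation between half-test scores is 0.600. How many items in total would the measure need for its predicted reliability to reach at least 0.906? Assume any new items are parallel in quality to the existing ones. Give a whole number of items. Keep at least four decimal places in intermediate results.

103

r_full = 2(0.600)/(1 + 0.600) = 0.7500
n = r_tgt(1 − r_full) / [r_full(1 − r_tgt)] = 0.906 × 0.2500 / (0.7500 × 0.094) ≈ 3.2128
Required items = 3.2128 × 32 = 102.81, so 103 items.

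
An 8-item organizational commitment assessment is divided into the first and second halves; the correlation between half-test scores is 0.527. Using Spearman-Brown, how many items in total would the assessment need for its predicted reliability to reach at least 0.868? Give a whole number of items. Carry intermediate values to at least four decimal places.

24

r_full = 2(0.527)/(1 + 0.527) = 0.6902
Solve Spearman-Brown for n: n = 0.868(1 − 0.6902) / [0.6902(1 − 0.868)] = 2.9516
Items = 2.9516 × 8 ≈ 23.61 → 24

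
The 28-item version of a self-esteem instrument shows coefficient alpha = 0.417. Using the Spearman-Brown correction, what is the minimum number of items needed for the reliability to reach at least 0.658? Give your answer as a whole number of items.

n = 0.658 × (1 − 0.417) / [ 0.417 × (1 − 0.658) ]
  = 0.383614 / 0.142614 = 2.6899
2.6899 × 28 = 75.32 → 76 items

76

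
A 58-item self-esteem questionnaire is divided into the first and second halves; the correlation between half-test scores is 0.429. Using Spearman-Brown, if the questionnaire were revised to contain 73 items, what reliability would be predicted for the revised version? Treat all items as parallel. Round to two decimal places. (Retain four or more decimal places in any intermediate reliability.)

Full-test reliability from the split-half r: r_full = 2(0.429)/(1 + 0.429) = 0.6004
Length factor from 58 to 73 items: n = 73/58 = 1.2586
r_new = n·r_full / (1 + (n − 1)·r_full) = 0.7557 / 1.1553 ≈ 0.6541

0.65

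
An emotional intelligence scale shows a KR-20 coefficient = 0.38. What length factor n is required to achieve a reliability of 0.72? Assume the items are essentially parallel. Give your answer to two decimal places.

4.20

n = 0.72 × (1 − 0.38) / [ 0.38 × (1 − 0.72) ]
  = 0.4464 / 0.1064 = 4.1955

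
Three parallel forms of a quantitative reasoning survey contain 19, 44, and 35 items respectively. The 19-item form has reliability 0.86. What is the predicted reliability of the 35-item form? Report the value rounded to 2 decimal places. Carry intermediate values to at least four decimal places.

0.92

The 44-item form is not needed; work directly from the 19-item form with n = 35/19 = 1.8421.
r_{35} = n·r / (1 + (n − 1)·r) = 1.5842 / 1.7242 ≈ 0.9188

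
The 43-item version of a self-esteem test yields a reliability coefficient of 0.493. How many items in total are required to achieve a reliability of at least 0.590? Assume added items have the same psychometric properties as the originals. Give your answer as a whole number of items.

Spearman-Brown solved for the length factor n:
n = r_target (1 − r_old) / [ r_old (1 − r_target) ]
n = 0.590(1 − 0.493) / [0.493(1 − 0.590)]
n = 0.299130 / 0.202130 ≈ 1.4799
So the test needs 1.4799 × 43 ≈ 63.64 items; rounding up, 64.

64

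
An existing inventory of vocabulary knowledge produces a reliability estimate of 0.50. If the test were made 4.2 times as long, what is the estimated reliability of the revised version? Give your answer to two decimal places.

r_new = (4.2 × 0.50) / (1 + (4.2 − 1) × 0.50)
     = 2.1000 / 2.6000 = 0.8077

0.81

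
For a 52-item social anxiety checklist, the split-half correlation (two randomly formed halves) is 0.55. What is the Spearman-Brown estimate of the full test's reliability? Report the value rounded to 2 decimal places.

The full test is twice the length of either half (n = 2).
r_full = 2(0.55) / (1 + 0.55)
r_full = 1.1000 / 1.5500 ≈ 0.7097

0.71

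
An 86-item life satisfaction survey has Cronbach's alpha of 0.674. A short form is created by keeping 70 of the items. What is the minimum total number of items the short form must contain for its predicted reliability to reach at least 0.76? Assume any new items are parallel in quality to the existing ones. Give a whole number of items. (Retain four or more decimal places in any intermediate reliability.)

Short-form reliability: n = 70/86 = 0.8140; r_70 = n·r/(1+(n−1)r) ≈ 0.6273
Then solve for n' with r_old = 0.6273, r_target = 0.76: n' = 0.76(1 − 0.6273)/[0.6273(1 − 0.76)] = 1.8814
Total items = 1.8814 × 70 = 131.70, rounded up to 132.

132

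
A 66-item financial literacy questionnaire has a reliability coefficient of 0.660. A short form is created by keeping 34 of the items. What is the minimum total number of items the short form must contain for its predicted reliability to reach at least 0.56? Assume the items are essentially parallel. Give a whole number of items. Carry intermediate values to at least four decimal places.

Short-form reliability: n = 34/66 = 0.5152; r_34 = n·r/(1+(n−1)r) ≈ 0.5000
Length factor from the short form to reach 0.56: n' = 0.56(1 − 0.5000) / [0.5000(1 − 0.56)] ≈ 1.2727
Total items = 1.2727 × 34 = 43.27, rounded up to 44.

44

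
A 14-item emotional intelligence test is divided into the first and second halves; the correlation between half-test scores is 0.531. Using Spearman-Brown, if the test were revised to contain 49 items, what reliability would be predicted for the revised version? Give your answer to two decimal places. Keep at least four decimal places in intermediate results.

First correct the split-half correlation to full-test reliability: r_full = 2 × 0.531 / (1 + 0.531) ≈ 0.6937
Then adjust to 49 items: n = 49/14 = 3.5000
r_new = n·r_full / (1 + (n − 1)·r_full) = 2.4280 / 2.7342 ≈ 0.8880

0.89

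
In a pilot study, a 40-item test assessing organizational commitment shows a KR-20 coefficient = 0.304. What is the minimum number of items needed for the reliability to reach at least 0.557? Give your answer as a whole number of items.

116

Invert Spearman-Brown to solve for n:
n = r*(1 − r) / [ r (1 − r*) ]
n = 0.557(1 − 0.304) / [0.304(1 − 0.557)]
  = 0.387672 / 0.134672 = 2.8786
So the test needs 2.8786 × 40 ≈ 115.14 items; rounding up, 116.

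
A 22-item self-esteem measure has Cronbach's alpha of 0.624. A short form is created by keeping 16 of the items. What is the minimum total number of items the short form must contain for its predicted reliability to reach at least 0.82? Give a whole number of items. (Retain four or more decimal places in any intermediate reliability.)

First, r for the 16-item form: n = 16/22 = 0.7273, so r_16 = 0.7273·0.624/(1 + (0.7273 − 1)·0.624) = 0.5469
Length factor from the short form to reach 0.82: n' = 0.82(1 − 0.5469) / [0.5469(1 − 0.82)] ≈ 3.7742
Total items = 3.7742 × 16 = 60.39, rounded up to 61.

61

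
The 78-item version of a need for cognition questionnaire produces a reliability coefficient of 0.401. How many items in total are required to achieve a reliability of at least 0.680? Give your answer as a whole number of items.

248

n = 0.680(1 − 0.401) / [0.401(1 − 0.680)]
  = 0.407320 / 0.128320 = 3.1743
So the test needs 3.1743 × 78 ≈ 247.60 items; rounding up, 248.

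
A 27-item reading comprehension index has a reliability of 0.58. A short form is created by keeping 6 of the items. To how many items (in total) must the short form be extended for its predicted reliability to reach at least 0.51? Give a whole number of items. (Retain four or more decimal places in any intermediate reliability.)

Short-form reliability: n = 6/27 = 0.2222; r_6 = n·r/(1+(n−1)r) ≈ 0.2348
Length factor from the short form to reach 0.51: n' = 0.51(1 − 0.2348) / [0.2348(1 − 0.51)] ≈ 3.3920
Total items = 3.3920 × 6 = 20.35, rounded up to 21.

21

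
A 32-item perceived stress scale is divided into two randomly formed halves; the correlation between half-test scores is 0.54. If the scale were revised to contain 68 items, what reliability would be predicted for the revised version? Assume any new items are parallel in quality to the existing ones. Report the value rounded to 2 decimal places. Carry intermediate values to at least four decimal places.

Full-test reliability from the split-half r: r_full = 2(0.54)/(1 + 0.54) = 0.7013
Length factor from 32 to 68 items: n = 68/32 = 2.1250
r_new = n·r_full / (1 + (n − 1)·r_full) = 1.4903 / 1.7890 ≈ 0.8330

0.83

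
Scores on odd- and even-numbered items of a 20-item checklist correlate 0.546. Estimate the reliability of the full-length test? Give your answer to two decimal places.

0.71

Each half is half the length of the full test, so the full test is n = 2 times a half.
r_full = 2(0.546) / (1 + 0.546)
       = 1.0920 / 1.5460 = 0.7063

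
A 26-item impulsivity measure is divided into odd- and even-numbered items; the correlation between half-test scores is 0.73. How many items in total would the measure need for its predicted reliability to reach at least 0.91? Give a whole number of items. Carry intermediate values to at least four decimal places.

r_full = 2(0.73)/(1 + 0.73) = 0.8439
Solve Spearman-Brown for n: n = 0.91(1 − 0.8439) / [0.8439(1 − 0.91)] = 1.8703
Required items = 1.8703 × 26 = 48.63, so 49 items.

49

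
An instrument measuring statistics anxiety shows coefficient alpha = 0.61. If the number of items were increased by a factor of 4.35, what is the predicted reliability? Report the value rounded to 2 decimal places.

0.87

Apply the Spearman-Brown prophecy formula, r' = nr / [1 + (n − 1)r]:
r_new = (4.35 × 0.61) / (1 + (4.35 − 1) × 0.61)
r_new = 2.6535 / 3.0435 ≈ 0.8719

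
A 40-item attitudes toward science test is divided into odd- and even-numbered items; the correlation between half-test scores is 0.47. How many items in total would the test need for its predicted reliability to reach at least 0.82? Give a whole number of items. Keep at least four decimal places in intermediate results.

103

Corrected full-test reliability: r_full = 2 × 0.47 / (1 + 0.47) ≈ 0.6395
Solve Spearman-Brown for n: n = 0.82(1 − 0.6395) / [0.6395(1 − 0.82)] = 2.5681
Items = 2.5681 × 40 ≈ 102.72 → 103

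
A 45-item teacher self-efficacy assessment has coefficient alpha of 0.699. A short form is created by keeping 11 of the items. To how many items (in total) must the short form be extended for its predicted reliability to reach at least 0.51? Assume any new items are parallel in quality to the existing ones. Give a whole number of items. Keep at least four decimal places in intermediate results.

First, r for the 11-item form: n = 11/45 = 0.2444, so r_11 = 0.2444·0.699/(1 + (0.2444 − 1)·0.699) = 0.3621
Then solve for n' with r_old = 0.3621, r_target = 0.51: n' = 0.51(1 − 0.3621)/[0.3621(1 − 0.51)] = 1.8336
Total items = 1.8336 × 11 = 20.17, rounded up to 21.

21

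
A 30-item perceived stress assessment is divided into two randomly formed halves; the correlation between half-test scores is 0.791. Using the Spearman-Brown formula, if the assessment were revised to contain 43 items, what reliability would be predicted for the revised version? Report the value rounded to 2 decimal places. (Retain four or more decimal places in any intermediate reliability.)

First correct the split-half correlation to full-test reliability: r_full = 2 × 0.791 / (1 + 0.791) ≈ 0.8833
Then adjust to 43 items: n = 43/30 = 1.4333
r_new = n·r_full / (1 + (n − 1)·r_full) = 1.2660 / 1.3827 ≈ 0.9156

0.92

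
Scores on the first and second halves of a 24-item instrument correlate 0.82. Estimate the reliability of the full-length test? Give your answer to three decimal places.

0.901

The full test is twice the length of either half (n = 2).
r_full = 2(0.82) / (1 + 0.82)
       = 1.6400 / 1.8200 = 0.9011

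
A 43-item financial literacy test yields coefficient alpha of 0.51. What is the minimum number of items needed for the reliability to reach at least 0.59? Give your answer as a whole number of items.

60

n = 0.59 × (1 − 0.51) / [ 0.51 × (1 − 0.59) ]
  = 0.2891 / 0.2091 = 1.3826
1.3826 × 43 = 59.45 → 60 items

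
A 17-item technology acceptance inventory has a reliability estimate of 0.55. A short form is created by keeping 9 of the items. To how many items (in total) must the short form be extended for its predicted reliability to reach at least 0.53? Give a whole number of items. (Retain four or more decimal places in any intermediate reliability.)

16

First, r for the 9-item form: n = 9/17 = 0.5294, so r_9 = 0.5294·0.55/(1 + (0.5294 − 1)·0.55) = 0.3929
Length factor from the short form to reach 0.53: n' = 0.53(1 − 0.3929) / [0.3929(1 − 0.53)] ≈ 1.7424
Total items = 1.7424 × 9 = 15.68, rounded up to 16.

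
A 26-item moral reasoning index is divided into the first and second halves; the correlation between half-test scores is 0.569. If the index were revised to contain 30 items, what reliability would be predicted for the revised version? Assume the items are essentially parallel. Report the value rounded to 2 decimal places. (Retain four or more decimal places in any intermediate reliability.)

0.75

Full-test reliability from the split-half r: r_full = 2(0.569)/(1 + 0.569) = 0.7253
Then adjust to 30 items: n = 30/26 = 1.1538
r_new = n·r_full / (1 + (n − 1)·r_full) = 0.8369 / 1.1116 ≈ 0.7529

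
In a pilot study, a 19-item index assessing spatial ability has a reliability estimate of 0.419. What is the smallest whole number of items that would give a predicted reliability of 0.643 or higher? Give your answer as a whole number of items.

n = 0.643(1 − 0.419) / [0.419(1 − 0.643)]
n = 0.373583 / 0.149583 ≈ 2.4975
Items needed = n × 19 = 2.4975 × 19 ≈ 47.45 → round up to 48

48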